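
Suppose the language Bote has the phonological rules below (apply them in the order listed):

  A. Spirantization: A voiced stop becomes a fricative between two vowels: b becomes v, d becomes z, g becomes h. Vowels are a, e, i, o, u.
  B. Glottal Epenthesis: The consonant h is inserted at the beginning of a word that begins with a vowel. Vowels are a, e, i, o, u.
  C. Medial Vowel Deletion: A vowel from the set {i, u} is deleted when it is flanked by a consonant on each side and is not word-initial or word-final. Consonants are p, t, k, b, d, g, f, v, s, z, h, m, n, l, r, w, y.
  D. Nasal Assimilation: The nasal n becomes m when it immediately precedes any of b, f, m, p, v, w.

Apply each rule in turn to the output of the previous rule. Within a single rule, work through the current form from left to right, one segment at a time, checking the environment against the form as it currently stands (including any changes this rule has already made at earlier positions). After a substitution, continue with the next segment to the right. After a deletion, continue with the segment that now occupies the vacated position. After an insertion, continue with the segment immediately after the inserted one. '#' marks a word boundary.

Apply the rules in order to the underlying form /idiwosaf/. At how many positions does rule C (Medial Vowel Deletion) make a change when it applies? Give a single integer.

A Spirantization: [idiwosaf] → [iziwosaf]
B Glottal Epenthesis: [iziwosaf] → [hiziwosaf]
C Medial Vowel Deletion: [hiziwosaf] → [hzwosaf]
D Nasal Assimilation: no change — [hzwosaf]
Rule C changed 2 position(s).

2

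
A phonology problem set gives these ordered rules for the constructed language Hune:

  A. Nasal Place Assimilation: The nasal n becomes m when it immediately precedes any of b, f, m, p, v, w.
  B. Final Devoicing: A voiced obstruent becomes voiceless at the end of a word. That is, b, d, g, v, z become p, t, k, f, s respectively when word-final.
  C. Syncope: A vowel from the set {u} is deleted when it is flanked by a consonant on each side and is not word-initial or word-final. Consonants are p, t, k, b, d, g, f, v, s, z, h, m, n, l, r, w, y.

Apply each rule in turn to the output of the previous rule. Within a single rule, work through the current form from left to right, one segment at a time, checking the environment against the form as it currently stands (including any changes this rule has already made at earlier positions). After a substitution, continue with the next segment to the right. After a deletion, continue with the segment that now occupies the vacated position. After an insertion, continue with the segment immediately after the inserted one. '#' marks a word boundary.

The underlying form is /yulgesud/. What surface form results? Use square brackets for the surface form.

A Nasal Place Assimilation: no change — [yulgesud]
B Final Devoicing: [yulgesud] → [yulgesut]
C Syncope: [yulgesut] → [ylgest]

[ylgest]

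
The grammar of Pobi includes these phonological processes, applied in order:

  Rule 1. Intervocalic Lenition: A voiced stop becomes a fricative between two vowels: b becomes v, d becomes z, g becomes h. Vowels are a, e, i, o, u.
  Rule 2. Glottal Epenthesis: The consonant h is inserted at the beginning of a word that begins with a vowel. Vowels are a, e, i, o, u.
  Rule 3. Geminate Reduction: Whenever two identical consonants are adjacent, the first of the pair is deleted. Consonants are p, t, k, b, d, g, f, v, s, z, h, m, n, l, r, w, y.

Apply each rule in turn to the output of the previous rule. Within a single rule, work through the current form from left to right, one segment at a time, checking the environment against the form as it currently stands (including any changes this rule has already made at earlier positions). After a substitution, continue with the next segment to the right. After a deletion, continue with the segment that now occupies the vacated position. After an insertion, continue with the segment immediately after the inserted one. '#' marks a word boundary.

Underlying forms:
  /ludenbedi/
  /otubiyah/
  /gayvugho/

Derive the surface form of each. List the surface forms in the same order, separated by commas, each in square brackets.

[luzenbezi], [hotuviyah], [gayvugho]

/ludenbedi/:
  Rule 1 Intervocalic Lenition: [ludenbedi] → [luzenbezi]
  Rule 2 Glottal Epenthesis: no change — [luzenbezi]
  Rule 3 Geminate Reduction: no change — [luzenbezi]
/otubiyah/:
  Rule 1 Intervocalic Lenition: [otubiyah] → [otuviyah]
  Rule 2 Glottal Epenthesis: [otuviyah] → [hotuviyah]
  Rule 3 Geminate Reduction: no change — [hotuviyah]
/gayvugho/:
  Rule 1 Intervocalic Lenition: no change — [gayvugho]
  Rule 2 Glottal Epenthesis: no change — [gayvugho]
  Rule 3 Geminate Reduction: no change — [gayvugho]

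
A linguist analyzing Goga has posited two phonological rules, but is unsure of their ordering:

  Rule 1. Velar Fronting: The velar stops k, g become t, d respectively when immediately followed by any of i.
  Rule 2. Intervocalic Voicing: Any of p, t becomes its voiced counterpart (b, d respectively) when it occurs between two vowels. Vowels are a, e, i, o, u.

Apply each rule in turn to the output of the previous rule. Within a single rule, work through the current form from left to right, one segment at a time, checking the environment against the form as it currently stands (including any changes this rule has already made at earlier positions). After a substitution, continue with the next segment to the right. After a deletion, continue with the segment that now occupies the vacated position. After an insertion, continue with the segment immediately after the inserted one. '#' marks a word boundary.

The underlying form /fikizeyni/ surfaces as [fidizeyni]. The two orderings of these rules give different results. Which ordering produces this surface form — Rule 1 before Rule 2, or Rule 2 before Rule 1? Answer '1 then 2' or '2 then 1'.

Order 1 then 2:
  1 Velar Fronting: [fikizeyni] → [fitizeyni]
  2 Intervocalic Voicing: [fitizeyni] → [fidizeyni]
  result: [fidizeyni]
Order 2 then 1:
  2 Intervocalic Voicing: no change — [fikizeyni]
  1 Velar Fronting: [fikizeyni] → [fitizeyni]
  result: [fitizeyni]

1 then 2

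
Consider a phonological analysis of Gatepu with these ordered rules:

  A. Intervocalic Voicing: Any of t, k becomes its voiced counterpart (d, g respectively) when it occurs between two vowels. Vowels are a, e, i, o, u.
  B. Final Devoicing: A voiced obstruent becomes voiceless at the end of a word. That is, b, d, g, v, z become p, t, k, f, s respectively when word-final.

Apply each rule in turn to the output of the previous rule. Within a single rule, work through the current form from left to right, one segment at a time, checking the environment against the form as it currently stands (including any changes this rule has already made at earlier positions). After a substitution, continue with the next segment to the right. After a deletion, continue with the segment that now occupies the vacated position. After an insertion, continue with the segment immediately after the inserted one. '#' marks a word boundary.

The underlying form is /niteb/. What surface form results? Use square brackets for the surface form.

[nidep]

A Intervocalic Voicing: [niteb] → [nideb]
B Final Devoicing: [nideb] → [nidep]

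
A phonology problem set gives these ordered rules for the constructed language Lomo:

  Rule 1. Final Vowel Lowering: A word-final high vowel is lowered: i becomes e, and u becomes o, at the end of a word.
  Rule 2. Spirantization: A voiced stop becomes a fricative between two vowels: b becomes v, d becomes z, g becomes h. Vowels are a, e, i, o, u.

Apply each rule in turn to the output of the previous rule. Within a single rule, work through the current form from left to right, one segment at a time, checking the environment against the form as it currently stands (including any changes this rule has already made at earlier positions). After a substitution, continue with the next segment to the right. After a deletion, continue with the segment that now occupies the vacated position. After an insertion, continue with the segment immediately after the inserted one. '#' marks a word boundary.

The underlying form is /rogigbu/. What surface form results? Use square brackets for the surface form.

[rohigbo]

Rule 1 Final Vowel Lowering: [rogigbu] → [rogigbo]
Rule 2 Spirantization: [rogigbo] → [rohigbo]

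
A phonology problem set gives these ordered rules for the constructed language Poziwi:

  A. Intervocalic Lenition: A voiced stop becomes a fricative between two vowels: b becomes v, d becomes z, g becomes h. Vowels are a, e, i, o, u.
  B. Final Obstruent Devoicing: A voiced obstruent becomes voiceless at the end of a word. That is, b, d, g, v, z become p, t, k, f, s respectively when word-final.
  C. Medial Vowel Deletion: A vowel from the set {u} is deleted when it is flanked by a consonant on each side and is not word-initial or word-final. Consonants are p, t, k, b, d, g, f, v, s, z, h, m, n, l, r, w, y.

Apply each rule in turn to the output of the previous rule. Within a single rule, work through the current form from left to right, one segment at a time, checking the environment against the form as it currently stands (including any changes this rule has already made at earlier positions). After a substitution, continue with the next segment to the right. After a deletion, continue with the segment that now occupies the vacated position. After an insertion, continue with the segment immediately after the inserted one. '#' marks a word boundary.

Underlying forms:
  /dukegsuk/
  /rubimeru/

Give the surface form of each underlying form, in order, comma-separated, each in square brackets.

/dukegsuk/:
  A Intervocalic Lenition: no change — [dukegsuk]
  B Final Obstruent Devoicing: no change — [dukegsuk]
  C Medial Vowel Deletion: [dukegsuk] → [dkegsk]
/rubimeru/:
  A Intervocalic Lenition: [rubimeru] → [ruvimeru]
  B Final Obstruent Devoicing: no change — [ruvimeru]
  C Medial Vowel Deletion: [ruvimeru] → [rvimeru]

[dkegsk], [rvimeru]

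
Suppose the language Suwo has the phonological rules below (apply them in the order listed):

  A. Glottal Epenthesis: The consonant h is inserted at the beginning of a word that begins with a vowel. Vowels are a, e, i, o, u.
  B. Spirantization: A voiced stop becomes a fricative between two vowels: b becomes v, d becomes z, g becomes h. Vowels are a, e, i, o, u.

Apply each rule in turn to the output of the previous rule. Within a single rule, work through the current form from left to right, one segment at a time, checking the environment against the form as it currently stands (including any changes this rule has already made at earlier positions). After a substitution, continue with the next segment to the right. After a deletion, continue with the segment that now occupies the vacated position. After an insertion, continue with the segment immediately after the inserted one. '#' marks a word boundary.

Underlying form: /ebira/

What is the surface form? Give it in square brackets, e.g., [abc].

A Glottal Epenthesis: [ebira] → [hebira]
B Spirantization: [hebira] → [hevira]

[hevira]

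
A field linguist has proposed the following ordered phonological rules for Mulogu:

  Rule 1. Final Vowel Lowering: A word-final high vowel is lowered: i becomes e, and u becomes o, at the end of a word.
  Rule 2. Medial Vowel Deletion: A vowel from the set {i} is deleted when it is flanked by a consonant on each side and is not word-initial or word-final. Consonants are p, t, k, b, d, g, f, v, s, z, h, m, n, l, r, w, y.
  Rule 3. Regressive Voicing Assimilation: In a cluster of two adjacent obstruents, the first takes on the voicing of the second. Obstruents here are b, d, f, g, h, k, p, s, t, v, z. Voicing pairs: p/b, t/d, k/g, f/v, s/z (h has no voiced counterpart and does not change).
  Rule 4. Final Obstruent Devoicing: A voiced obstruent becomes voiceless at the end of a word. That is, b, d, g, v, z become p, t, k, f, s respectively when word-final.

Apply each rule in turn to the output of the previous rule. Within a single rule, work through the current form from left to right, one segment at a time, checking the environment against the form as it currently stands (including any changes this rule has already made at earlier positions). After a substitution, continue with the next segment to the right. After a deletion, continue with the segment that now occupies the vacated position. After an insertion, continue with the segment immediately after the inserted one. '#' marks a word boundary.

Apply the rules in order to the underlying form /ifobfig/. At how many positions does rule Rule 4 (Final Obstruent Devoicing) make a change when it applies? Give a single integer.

1

Rule 1 Final Vowel Lowering: no change — [ifobfig]
Rule 2 Medial Vowel Deletion: [ifobfig] → [ifobfg]
Rule 3 Regressive Voicing Assimilation: [ifobfg] → [ifopvg]
Rule 4 Final Obstruent Devoicing: [ifopvg] → [ifopvk]
Rule Rule 4 changed 1 position(s).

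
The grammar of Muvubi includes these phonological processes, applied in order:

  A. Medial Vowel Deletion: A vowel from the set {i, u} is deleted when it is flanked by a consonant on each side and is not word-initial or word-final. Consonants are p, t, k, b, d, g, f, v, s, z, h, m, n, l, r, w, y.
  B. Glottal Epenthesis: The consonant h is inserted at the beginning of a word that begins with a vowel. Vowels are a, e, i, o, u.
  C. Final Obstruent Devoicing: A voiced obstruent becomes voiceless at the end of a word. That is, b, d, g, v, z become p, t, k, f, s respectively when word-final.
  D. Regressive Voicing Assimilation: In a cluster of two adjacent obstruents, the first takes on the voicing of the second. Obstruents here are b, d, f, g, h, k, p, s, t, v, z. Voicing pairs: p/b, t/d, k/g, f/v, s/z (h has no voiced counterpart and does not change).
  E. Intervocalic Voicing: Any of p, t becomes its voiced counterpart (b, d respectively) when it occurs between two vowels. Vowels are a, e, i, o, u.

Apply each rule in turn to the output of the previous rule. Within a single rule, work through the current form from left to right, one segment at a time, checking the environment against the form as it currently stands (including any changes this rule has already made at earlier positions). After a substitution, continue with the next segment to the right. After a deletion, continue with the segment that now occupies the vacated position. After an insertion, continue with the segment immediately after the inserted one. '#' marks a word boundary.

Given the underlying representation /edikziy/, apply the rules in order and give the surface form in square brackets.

[hetgzy]

A Medial Vowel Deletion: [edikziy] → [edkzy]
B Glottal Epenthesis: [edkzy] → [hedkzy]
C Final Obstruent Devoicing: no change — [hedkzy]
D Regressive Voicing Assimilation: [hedkzy] → [hetgzy]
E Intervocalic Voicing: no change — [hetgzy]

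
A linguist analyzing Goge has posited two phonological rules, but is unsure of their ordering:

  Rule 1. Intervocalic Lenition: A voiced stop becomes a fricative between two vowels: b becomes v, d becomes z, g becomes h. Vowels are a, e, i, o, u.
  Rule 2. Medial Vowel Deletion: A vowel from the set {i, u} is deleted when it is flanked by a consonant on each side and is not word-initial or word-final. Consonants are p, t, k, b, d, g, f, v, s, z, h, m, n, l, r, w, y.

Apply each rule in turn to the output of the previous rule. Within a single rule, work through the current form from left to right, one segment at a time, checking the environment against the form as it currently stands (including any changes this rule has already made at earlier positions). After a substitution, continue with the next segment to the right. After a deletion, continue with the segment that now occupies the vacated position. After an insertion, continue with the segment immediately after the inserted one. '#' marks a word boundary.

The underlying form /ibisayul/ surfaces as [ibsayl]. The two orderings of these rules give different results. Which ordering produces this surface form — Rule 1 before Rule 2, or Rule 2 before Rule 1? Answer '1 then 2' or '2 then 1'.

2 then 1

Order 1 then 2:
  1 Intervocalic Lenition: [ibisayul] → [ivisayul]
  2 Medial Vowel Deletion: [ivisayul] → [ivsayl]
  result: [ivsayl]
Order 2 then 1:
  2 Medial Vowel Deletion: [ibisayul] → [ibsayl]
  1 Intervocalic Lenition: no change — [ibsayl]
  result: [ibsayl]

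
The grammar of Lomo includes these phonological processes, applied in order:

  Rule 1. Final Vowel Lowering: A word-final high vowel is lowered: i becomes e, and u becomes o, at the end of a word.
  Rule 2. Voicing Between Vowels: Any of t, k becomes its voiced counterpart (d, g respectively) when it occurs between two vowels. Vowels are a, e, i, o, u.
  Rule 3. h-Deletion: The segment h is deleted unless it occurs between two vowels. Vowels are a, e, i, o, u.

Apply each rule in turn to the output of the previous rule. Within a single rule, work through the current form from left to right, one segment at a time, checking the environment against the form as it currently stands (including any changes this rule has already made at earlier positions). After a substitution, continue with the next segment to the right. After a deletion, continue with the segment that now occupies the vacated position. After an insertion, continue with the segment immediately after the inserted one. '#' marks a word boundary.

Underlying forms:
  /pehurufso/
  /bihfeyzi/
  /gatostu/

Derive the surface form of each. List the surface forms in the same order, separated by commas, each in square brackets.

/pehurufso/:
  Rule 1 Final Vowel Lowering: no change — [pehurufso]
  Rule 2 Voicing Between Vowels: no change — [pehurufso]
  Rule 3 h-Deletion: no change — [pehurufso]
/bihfeyzi/:
  Rule 1 Final Vowel Lowering: [bihfeyzi] → [bihfeyze]
  Rule 2 Voicing Between Vowels: no change — [bihfeyze]
  Rule 3 h-Deletion: [bihfeyze] → [bifeyze]
/gatostu/:
  Rule 1 Final Vowel Lowering: [gatostu] → [gatosto]
  Rule 2 Voicing Between Vowels: [gatosto] → [gadosto]
  Rule 3 h-Deletion: no change — [gadosto]

[pehurufso], [bifeyze], [gadosto]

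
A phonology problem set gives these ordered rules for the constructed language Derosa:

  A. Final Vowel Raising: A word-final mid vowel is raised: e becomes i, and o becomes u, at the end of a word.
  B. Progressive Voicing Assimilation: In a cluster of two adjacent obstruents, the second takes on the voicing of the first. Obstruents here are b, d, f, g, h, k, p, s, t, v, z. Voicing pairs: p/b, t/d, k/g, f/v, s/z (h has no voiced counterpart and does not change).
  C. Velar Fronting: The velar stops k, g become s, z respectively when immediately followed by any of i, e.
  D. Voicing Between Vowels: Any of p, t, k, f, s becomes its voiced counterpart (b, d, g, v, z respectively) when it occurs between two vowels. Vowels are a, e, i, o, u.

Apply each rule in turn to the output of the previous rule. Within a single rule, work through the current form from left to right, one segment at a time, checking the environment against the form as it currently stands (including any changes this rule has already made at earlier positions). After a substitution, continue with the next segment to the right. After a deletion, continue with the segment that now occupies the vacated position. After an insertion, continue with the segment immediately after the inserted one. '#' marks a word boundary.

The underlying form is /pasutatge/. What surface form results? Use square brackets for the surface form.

A Final Vowel Raising: [pasutatge] → [pasutatgi]
B Progressive Voicing Assimilation: [pasutatgi] → [pasutatki]
C Velar Fronting: [pasutatki] → [pasutatsi]
D Voicing Between Vowels: [pasutatsi] → [pazudatsi]

[pazudatsi]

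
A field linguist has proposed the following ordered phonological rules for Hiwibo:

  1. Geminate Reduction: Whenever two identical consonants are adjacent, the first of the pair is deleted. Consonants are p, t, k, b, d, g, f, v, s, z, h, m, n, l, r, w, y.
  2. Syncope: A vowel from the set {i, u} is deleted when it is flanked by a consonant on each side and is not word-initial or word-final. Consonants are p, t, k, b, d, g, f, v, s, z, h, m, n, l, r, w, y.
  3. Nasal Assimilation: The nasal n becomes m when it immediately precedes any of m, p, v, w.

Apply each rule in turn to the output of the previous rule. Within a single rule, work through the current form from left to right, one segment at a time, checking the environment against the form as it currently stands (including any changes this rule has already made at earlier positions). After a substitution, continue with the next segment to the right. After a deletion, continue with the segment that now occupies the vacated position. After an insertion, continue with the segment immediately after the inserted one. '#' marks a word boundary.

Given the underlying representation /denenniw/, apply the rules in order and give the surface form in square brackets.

1 Geminate Reduction: [denenniw] → [deneniw]
2 Syncope: [deneniw] → [denenw]
3 Nasal Assimilation: [denenw] → [denemw]

[denemw]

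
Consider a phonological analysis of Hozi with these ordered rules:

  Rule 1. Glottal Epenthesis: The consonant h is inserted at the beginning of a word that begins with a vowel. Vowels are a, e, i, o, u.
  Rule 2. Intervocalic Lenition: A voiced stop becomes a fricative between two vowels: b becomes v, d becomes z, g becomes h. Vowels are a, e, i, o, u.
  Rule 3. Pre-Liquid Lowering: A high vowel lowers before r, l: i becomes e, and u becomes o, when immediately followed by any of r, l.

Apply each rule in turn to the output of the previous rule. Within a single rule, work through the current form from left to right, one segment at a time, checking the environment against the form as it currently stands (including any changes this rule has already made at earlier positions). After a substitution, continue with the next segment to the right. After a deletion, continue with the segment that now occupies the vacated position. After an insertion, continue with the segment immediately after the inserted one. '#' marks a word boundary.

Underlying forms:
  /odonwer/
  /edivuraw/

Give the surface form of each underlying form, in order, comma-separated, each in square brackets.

/odonwer/:
  Rule 1 Glottal Epenthesis: [odonwer] → [hodonwer]
  Rule 2 Intervocalic Lenition: [hodonwer] → [hozonwer]
  Rule 3 Pre-Liquid Lowering: no change — [hozonwer]
/edivuraw/:
  Rule 1 Glottal Epenthesis: [edivuraw] → [hedivuraw]
  Rule 2 Intervocalic Lenition: [hedivuraw] → [hezivuraw]
  Rule 3 Pre-Liquid Lowering: [hezivuraw] → [hezivoraw]

[hozonwer], [hezivoraw]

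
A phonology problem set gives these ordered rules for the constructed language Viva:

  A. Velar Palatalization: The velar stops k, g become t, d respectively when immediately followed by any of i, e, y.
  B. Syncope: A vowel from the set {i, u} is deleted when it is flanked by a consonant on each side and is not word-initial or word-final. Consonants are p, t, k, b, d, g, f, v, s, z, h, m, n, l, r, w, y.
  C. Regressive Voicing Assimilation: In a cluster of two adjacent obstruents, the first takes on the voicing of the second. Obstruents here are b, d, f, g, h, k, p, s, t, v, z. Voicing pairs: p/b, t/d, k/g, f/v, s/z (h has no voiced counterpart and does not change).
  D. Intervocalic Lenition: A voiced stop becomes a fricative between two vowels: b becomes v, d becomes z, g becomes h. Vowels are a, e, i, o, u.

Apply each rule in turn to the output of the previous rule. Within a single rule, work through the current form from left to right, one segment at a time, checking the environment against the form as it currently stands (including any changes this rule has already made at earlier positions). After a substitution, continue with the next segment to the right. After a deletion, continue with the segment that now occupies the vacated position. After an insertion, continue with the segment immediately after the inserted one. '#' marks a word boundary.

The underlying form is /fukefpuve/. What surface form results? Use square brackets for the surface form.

[ftefbve]

A Velar Palatalization: [fukefpuve] → [futefpuve]
B Syncope: [futefpuve] → [ftefpve]
C Regressive Voicing Assimilation: [ftefpve] → [ftefbve]
D Intervocalic Lenition: no change — [ftefbve]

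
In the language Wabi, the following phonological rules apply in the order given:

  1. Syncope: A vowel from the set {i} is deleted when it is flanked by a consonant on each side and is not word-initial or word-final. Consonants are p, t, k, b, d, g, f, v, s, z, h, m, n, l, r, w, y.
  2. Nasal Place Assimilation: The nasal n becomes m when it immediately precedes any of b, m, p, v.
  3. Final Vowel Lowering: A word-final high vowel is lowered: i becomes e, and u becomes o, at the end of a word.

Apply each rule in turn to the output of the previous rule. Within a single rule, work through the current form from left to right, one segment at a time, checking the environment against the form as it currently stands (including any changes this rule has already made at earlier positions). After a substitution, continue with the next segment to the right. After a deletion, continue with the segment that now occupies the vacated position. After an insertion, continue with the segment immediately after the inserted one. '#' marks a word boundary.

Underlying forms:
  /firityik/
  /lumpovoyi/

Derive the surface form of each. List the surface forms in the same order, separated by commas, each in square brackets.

/firityik/:
  1 Syncope: [firityik] → [frtyk]
  2 Nasal Place Assimilation: no change — [frtyk]
  3 Final Vowel Lowering: no change — [frtyk]
/lumpovoyi/:
  1 Syncope: no change — [lumpovoyi]
  2 Nasal Place Assimilation: no change — [lumpovoyi]
  3 Final Vowel Lowering: [lumpovoyi] → [lumpovoye]

[frtyk], [lumpovoye]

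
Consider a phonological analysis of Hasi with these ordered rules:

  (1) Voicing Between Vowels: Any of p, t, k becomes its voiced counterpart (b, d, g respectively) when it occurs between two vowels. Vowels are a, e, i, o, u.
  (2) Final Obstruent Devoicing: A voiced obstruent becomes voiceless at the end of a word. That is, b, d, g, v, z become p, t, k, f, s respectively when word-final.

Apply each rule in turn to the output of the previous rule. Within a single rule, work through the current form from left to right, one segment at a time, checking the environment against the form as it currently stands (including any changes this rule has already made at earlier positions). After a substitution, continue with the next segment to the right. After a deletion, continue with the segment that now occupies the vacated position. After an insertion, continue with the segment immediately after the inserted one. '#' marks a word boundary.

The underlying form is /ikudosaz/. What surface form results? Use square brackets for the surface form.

(1) Voicing Between Vowels: [ikudosaz] → [igudosaz]
(2) Final Obstruent Devoicing: [igudosaz] → [igudosas]

[igudosas]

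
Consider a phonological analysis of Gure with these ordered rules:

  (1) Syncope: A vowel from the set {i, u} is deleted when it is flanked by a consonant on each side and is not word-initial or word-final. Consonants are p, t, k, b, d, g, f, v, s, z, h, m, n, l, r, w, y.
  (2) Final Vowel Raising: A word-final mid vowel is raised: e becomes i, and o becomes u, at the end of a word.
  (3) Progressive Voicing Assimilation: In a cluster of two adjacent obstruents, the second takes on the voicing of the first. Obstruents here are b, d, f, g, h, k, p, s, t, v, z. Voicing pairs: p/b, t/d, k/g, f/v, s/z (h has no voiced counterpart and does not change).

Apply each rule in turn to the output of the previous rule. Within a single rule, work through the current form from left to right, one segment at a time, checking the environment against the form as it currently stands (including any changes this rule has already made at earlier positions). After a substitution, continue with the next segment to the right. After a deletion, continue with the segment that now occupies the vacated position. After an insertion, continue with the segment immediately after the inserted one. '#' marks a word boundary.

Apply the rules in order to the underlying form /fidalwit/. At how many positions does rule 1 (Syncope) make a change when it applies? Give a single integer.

(1) Syncope: [fidalwit] → [fdalwt]
(2) Final Vowel Raising: no change — [fdalwt]
(3) Progressive Voicing Assimilation: [fdalwt] → [ftalwt]
Rule 1 changed 2 position(s).

2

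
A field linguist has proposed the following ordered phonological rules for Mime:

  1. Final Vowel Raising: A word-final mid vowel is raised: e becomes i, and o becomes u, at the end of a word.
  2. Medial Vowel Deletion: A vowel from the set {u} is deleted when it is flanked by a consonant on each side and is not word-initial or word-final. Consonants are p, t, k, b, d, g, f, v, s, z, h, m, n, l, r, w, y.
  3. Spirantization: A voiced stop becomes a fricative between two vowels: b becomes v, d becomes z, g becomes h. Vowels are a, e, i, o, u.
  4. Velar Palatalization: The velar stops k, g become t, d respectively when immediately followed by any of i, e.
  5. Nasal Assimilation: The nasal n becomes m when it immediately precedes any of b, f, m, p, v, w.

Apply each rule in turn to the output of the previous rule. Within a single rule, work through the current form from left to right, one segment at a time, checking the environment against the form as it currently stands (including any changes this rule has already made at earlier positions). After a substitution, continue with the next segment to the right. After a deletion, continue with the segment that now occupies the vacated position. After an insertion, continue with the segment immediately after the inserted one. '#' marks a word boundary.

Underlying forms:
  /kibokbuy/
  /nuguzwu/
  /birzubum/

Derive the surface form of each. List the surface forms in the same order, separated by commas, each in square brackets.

/kibokbuy/:
  1 Final Vowel Raising: no change — [kibokbuy]
  2 Medial Vowel Deletion: [kibokbuy] → [kibokby]
  3 Spirantization: [kibokby] → [kivokby]
  4 Velar Palatalization: [kivokby] → [tivokby]
  5 Nasal Assimilation: no change — [tivokby]
/nuguzwu/:
  1 Final Vowel Raising: no change — [nuguzwu]
  2 Medial Vowel Deletion: [nuguzwu] → [ngzwu]
  3 Spirantization: no change — [ngzwu]
  4 Velar Palatalization: no change — [ngzwu]
  5 Nasal Assimilation: no change — [ngzwu]
/birzubum/:
  1 Final Vowel Raising: no change — [birzubum]
  2 Medial Vowel Deletion: [birzubum] → [birzbm]
  3 Spirantization: no change — [birzbm]
  4 Velar Palatalization: no change — [birzbm]
  5 Nasal Assimilation: no change — [birzbm]

[tivokby], [ngzwu], [birzbm]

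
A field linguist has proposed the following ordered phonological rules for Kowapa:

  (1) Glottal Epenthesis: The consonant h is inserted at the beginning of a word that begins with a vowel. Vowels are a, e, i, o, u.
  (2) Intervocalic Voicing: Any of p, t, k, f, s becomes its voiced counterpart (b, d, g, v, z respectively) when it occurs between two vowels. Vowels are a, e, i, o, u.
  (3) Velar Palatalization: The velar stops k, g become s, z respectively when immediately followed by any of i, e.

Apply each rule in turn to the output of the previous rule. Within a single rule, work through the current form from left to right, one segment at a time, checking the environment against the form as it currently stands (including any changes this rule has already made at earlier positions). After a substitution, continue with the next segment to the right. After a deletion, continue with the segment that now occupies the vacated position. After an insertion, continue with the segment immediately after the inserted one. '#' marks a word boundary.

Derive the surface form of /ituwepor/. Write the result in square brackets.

(1) Glottal Epenthesis: [ituwepor] → [hituwepor]
(2) Intervocalic Voicing: [hituwepor] → [hiduwebor]
(3) Velar Palatalization: no change — [hiduwebor]

[hiduwebor]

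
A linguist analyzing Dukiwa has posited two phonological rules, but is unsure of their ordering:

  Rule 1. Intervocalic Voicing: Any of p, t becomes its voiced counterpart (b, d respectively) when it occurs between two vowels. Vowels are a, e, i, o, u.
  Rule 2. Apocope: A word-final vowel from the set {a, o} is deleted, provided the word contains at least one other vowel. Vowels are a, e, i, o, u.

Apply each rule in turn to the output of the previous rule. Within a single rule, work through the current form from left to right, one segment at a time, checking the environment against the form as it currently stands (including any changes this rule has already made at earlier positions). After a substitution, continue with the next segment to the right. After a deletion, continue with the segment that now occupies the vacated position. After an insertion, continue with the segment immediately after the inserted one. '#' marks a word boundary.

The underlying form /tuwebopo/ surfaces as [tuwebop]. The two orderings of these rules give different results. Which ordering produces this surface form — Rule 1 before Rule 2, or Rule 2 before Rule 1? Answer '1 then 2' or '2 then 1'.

2 then 1

Order 1 then 2:
  1 Intervocalic Voicing: [tuwebopo] → [tuwebobo]
  2 Apocope: [tuwebobo] → [tuwebob]
  result: [tuwebob]
Order 2 then 1:
  2 Apocope: [tuwebopo] → [tuwebop]
  1 Intervocalic Voicing: no change — [tuwebop]
  result: [tuwebop]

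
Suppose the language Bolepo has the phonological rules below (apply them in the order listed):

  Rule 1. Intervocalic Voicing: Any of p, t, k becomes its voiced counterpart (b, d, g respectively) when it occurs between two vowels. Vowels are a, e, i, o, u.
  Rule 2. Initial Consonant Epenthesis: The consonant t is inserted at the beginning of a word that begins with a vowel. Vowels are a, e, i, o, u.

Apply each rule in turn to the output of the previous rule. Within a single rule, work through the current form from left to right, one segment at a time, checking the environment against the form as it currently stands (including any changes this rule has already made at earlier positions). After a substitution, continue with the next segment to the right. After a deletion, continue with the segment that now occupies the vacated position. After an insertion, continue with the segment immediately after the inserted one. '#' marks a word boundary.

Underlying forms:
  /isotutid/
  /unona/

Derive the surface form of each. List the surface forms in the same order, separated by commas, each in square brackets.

/isotutid/:
  Rule 1 Intervocalic Voicing: [isotutid] → [isodudid]
  Rule 2 Initial Consonant Epenthesis: [isodudid] → [tisodudid]
/unona/:
  Rule 1 Intervocalic Voicing: no change — [unona]
  Rule 2 Initial Consonant Epenthesis: [unona] → [tunona]

[tisodudid], [tunona]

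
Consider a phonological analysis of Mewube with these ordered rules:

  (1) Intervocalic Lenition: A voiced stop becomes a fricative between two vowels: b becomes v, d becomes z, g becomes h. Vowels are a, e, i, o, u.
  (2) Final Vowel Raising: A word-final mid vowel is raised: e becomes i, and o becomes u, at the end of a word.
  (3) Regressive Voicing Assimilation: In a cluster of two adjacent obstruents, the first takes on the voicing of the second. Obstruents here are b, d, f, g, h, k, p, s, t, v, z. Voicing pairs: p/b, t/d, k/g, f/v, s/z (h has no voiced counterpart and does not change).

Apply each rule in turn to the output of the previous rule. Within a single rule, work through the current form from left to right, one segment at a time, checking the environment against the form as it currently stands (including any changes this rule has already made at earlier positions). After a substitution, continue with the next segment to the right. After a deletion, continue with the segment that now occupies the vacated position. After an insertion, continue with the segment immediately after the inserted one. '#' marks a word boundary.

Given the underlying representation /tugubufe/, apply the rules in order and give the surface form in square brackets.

[tuhuvufi]

(1) Intervocalic Lenition: [tugubufe] → [tuhuvufe]
(2) Final Vowel Raising: [tuhuvufe] → [tuhuvufi]
(3) Regressive Voicing Assimilation: no change — [tuhuvufi]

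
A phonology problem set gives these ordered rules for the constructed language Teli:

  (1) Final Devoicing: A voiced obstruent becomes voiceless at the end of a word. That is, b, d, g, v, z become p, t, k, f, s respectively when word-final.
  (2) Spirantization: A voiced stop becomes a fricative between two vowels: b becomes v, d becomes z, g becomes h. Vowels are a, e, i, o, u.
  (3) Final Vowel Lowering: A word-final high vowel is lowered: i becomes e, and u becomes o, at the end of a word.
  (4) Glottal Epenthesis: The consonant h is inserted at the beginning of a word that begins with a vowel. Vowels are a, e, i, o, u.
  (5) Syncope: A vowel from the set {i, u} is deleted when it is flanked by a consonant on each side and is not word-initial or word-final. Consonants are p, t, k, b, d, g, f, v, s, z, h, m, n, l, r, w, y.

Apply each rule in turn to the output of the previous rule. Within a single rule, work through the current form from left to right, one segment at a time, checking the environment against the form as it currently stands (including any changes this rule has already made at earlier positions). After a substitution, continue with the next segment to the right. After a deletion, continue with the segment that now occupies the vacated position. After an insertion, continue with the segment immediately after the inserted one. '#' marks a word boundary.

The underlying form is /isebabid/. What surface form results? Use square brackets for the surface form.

(1) Final Devoicing: [isebabid] → [isebabit]
(2) Spirantization: [isebabit] → [isevavit]
(3) Final Vowel Lowering: no change — [isevavit]
(4) Glottal Epenthesis: [isevavit] → [hisevavit]
(5) Syncope: [hisevavit] → [hsevavt]

[hsevavt]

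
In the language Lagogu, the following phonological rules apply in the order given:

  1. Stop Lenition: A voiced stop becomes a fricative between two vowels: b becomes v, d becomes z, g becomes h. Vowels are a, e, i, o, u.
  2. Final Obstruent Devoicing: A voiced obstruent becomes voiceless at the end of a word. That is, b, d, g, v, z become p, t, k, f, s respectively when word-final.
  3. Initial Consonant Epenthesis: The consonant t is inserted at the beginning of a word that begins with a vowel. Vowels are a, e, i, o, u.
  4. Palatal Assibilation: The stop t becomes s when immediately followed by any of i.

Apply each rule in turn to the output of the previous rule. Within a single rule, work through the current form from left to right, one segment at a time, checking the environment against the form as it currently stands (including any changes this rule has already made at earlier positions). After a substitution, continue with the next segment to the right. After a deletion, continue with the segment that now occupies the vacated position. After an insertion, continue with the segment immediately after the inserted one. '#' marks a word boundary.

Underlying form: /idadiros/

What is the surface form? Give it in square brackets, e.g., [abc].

1 Stop Lenition: [idadiros] → [izaziros]
2 Final Obstruent Devoicing: no change — [izaziros]
3 Initial Consonant Epenthesis: [izaziros] → [tizaziros]
4 Palatal Assibilation: [tizaziros] → [sizaziros]

[sizaziros]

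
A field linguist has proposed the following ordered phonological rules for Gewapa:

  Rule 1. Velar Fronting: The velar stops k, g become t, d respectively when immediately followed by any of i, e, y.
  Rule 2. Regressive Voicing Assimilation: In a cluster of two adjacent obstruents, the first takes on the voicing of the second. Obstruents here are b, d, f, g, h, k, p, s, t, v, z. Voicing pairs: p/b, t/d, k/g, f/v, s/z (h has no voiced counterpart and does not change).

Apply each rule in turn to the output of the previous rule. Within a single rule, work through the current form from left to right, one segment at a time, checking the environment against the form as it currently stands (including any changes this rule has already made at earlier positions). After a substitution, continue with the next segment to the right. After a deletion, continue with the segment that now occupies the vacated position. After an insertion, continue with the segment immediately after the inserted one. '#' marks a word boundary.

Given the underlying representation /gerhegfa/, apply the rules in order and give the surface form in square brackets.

Rule 1 Velar Fronting: [gerhegfa] → [derhegfa]
Rule 2 Regressive Voicing Assimilation: [derhegfa] → [derhekfa]

[derhekfa]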